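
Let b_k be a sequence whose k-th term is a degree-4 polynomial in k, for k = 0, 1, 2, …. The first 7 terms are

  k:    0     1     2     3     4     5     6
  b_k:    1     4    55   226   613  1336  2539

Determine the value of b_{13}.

1st diffs: 3, 51, 171, 387, 723, 1203.
2nd diffs: 48, 120, 216, 336, 480.
3rd diffs: 72, 96, 120, 144.
4th diffs: 24, 24, 24 (constant).
Newton forward-difference form: b_k = 1 + 3·C(k,1) + 48·C(k,2) + 72·C(k,3) + 24·C(k,4).
At k = 13: k = 13, so b_{13} = 1 + 39 + 3744 + 20592 + 17160 = 41536.

41536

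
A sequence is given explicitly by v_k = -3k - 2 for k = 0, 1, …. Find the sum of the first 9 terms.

-126

Over k = 0..8: Σk = 36.
Total = (-3)·36 + (-2)·9 = -126.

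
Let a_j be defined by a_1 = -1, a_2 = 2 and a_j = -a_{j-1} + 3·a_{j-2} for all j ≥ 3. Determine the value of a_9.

-725

Step forward from the initial values:
a_3 = -5, a_4 = 11, a_5 = -26, a_6 = 59, a_7 = -137, a_8 = 314, a_9 = -725.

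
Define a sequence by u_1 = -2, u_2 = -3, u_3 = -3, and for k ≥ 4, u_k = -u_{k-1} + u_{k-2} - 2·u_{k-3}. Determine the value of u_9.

Compute successive terms:
u_4 = 4; u_5 = -1; u_6 = 11; u_7 = -20; u_8 = 33; u_9 = -75.

-75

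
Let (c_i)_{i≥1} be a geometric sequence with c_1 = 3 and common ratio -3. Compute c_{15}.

14348907

c_i = 3·(-3)^(i-1).
c_{15} = 3·(-3)^14 = 14348907.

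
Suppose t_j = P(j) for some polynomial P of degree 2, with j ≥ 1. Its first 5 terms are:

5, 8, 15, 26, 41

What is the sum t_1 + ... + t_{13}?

1st diffs: 3, 7, 11, 15.
2nd diffs: 4, 4, 4 (constant).
So t_j = 2j^2 - 3j + 6.
Continuing: …, 60, 83, 110, 141, …, t_{13} = 305.
Summing j = 1..13 (13 terms) gives 1443.

1443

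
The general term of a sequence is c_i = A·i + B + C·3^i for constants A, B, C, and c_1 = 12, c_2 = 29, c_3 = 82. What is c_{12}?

At i = 1, 2, 3: A + B + 3C = 12; 2A + B + 9C = 29; 3A + B + 27C = 82.
Subtracting the first from the second: A + 6C = 17.
Subtracting the second from the third: A + 18C = 53.
Solving: C = 3, A = -1, then B = 4.
So c_i = -1·i + 4 + 3·3^i; at i=12 this is 1594315.

1594315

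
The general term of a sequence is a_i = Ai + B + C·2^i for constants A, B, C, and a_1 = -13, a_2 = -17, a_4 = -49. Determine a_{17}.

Write the equations: A + B + 2C = -13; 2A + B + 4C = -17; 4A + B + 16C = -49.
Subtracting the first from the second: A + 2C = -4.
Subtracting the second from the third: 2A + 12C = -32.
Solving: C = -3, A = 2, then B = -9.
Hence a_{17} = 2·17 + (-9) + (-3)·131072 = -393191.

-393191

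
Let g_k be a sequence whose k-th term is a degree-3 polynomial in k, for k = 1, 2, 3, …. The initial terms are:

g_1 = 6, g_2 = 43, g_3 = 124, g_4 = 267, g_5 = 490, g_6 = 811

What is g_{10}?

1st diffs: 37, 81, 143, 223, 321.
2nd diffs: 44, 62, 80, 98.
3rd diffs: 18, 18, 18 (constant).
So g_k = 3k^3 + 4k^2 + 4k - 5.
Evaluating at k = 10 gives g_{10} = 3435.

3435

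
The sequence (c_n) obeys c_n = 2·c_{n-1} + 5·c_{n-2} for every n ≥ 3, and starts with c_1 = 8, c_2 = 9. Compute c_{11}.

c_3 = 58  c_4 = 161  c_5 = 612  c_6 = 2029  c_7 = 7118  c_8 = 24381  c_9 = 84352  c_{10} = 290609  c_{11} = 1002978.

1002978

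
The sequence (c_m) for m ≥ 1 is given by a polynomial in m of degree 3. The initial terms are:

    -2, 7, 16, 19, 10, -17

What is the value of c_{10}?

1st diffs: 9, 9, 3, -9, -27.
2nd diffs: 0, -6, -12, -18.
3rd diffs: -6, -6, -6 (constant).
So c_m = -m^3 + 6m^2 - 2m - 5.
Evaluating at m = 10 gives c_{10} = -425.

-425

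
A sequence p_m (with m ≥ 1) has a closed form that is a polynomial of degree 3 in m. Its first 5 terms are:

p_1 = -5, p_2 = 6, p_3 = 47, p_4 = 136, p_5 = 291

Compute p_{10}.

2686

1st diffs: 11, 41, 89, 155.
2nd diffs: 30, 48, 66.
3rd diffs: 18, 18 (constant).
So p_m = 3m^3 - 3m^2 - m - 4.
Evaluating at m = 10 gives p_{10} = 2686.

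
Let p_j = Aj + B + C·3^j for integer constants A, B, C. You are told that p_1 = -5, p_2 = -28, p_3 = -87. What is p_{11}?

-531487

Plug in j = 1, 2, 3: A + B + 3C = -5; 2A + B + 9C = -28; 3A + B + 27C = -87.
Subtracting the first from the second: A + 6C = -23.
Subtracting the second from the third: A + 18C = -59.
Solving: C = -3, A = -5, then B = 9.
Hence p_{11} = -5·11 + 9 + (-3)·177147 = -531487.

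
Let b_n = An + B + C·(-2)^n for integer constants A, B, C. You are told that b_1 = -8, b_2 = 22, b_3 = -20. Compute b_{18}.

1048678

Write the equations: A + B - 2C = -8; 2A + B + 4C = 22; 3A + B - 8C = -20.
Subtracting the first from the second: A + 6C = 30.
Subtracting the second from the third: A - 12C = -42.
Solving: C = 4, A = 6, then B = -6.
Therefore b_{18} = 108 + (-6) + 4·262144 = 1048678.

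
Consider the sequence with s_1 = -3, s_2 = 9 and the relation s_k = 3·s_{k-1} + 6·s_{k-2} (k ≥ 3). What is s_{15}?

Compute successive terms:
s_3 = 9; s_4 = 81; s_5 = 297; …; s_{12} = 9489393; s_{13} = 41489577; s_{14} = 181405089; s_{15} = 793152729.

793152729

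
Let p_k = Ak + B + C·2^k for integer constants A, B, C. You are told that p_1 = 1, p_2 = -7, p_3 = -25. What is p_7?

Plug in k = 1, 2, 3: A + B + 2C = 1; 2A + B + 4C = -7; 3A + B + 8C = -25.
Subtracting the first from the second: A + 2C = -8.
Subtracting the second from the third: A + 4C = -18.
Solving: C = -5, A = 2, then B = 9.
Therefore p_7 = 14 + 9 + (-5)·128 = -617.

-617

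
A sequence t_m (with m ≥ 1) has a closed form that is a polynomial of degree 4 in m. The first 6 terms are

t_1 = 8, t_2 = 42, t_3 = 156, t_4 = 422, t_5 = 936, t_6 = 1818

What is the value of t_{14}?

1st diffs: 34, 114, 266, 514, 882.
2nd diffs: 80, 152, 248, 368.
3rd diffs: 72, 96, 120.
4th diffs: 24, 24 (constant).
So t_m = m^4 + 2m^3 + 3m^2 - 4m + 6.
Evaluating at m = 14 gives t_{14} = 44442.

44442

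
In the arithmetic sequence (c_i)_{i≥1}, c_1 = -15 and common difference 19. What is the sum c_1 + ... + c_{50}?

c_i = -15 + (i - 1)·19.
c_{50} = 916; S = 50·(-15 + 916)/2 = 22525.

22525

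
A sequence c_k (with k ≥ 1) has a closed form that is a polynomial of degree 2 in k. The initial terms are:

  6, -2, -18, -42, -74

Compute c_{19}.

-1362

1st diffs: -8, -16, -24, -32.
2nd diffs: -8, -8, -8 (constant).
So c_k = -4k^2 + 4k + 6.
Evaluating at k = 19 gives c_{19} = -1362.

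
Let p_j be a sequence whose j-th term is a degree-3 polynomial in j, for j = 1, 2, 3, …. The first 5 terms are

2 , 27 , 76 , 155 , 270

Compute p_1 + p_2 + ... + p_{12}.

9924

1st diffs: 25, 49, 79, 115.
2nd diffs: 24, 30, 36.
3rd diffs: 6, 6 (constant).
Newton forward-difference form: p_j = 2 + 25·C(j-1,1) + 24·C(j-1,2) + 6·C(j-1,3).
Continuing: …, 427, 632, 891, 1210, …, p_{12} = 2587.
Summing j = 1..12 (12 terms) gives 9924.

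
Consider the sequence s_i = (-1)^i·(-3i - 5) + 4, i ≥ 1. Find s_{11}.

(-1)^11 = -1; -3i - 5 at i=11 is -38; so s_{11} = 42.

42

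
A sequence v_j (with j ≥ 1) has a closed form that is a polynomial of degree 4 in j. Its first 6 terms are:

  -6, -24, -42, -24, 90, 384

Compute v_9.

3546

1st diffs: -18, -18, 18, 114, 294.
2nd diffs: 0, 36, 96, 180.
3rd diffs: 36, 60, 84.
4th diffs: 24, 24 (constant).
So v_j = j^4 - 4j^3 - j^2 - 2j.
Evaluating at j = 9 gives v_9 = 3546.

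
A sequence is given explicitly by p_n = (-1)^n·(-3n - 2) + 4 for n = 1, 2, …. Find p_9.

33

(-1)^9 = -1; -3n - 2 at n=9 is -29; so p_9 = 33.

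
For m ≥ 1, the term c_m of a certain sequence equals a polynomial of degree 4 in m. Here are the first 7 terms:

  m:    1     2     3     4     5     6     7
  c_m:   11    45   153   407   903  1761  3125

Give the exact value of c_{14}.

1st diffs: 34, 108, 254, 496, 858, 1364.
2nd diffs: 74, 146, 242, 362, 506.
3rd diffs: 72, 96, 120, 144.
4th diffs: 24, 24, 24 (constant).
Newton forward-difference form: c_m = 11 + 34·C(m-1,1) + 74·C(m-1,2) + 72·C(m-1,3) + 24·C(m-1,4).
At m = 14: m-1 = 13, so c_{14} = 11 + 442 + 5772 + 20592 + 17160 = 43977.

43977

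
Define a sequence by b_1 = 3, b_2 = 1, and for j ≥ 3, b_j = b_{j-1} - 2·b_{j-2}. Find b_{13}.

-93

Applying the relation repeatedly:
b_3 = -5, b_4 = -7, b_5 = 3, …, b_{10} = 1, b_{11} = 91, b_{12} = 89, b_{13} = -93.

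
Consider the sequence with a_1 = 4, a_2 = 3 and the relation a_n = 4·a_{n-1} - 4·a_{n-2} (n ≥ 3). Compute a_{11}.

Applying the relation repeatedly:
a_3 = -4  a_4 = -28  a_5 = -96  a_6 = -272  a_7 = -704  a_8 = -1728  a_9 = -4096  a_{10} = -9472  a_{11} = -21504.
(Characteristic roots are 2 and 2.)

-21504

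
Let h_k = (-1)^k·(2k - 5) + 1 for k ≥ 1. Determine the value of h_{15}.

(-1)^15 = -1; 2k - 5 at k=15 is 25; so h_{15} = -24.

-24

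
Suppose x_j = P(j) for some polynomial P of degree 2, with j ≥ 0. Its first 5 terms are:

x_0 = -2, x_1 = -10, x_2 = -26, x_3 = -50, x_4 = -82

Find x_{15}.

-962

1st diffs: -8, -16, -24, -32.
2nd diffs: -8, -8, -8 (constant).
Newton forward-difference form: x_j = -2 + (-8)·C(j,1) + (-8)·C(j,2).
At j = 15: j = 15, so x_{15} = -2 - 120 - 840 = -962.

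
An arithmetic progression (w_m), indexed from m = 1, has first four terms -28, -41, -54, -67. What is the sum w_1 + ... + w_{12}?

-1194

Common difference d = -13.
w_m = -28 + (m - 1)·(-13).
w_{12} = -171; S = 12·(-28 + (-171))/2 = -1194.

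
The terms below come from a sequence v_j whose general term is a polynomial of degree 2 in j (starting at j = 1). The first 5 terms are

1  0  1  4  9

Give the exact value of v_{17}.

225

1st diffs: -1, 1, 3, 5.
2nd diffs: 2, 2, 2 (constant).
Newton forward-difference form: v_j = 1 + (-1)·C(j-1,1) + 2·C(j-1,2).
At j = 17: j-1 = 16, so v_{17} = 1 - 16 + 240 = 225.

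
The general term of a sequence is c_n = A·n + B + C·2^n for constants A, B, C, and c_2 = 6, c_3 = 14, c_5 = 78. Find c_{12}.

12242

The three given values yield: 2A + B + 4C = 6; 3A + B + 8C = 14; 5A + B + 32C = 78.
Subtracting the first from the second: A + 4C = 8.
Subtracting the second from the third: 2A + 24C = 64.
Solving: C = 3, A = -4, then B = 2.
So c_n = -4·n + 2 + 3·2^n; at n=12 this is 12242.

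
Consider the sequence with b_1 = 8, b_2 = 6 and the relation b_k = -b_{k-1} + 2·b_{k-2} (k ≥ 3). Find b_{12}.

-1358

Iterate the recurrence:
b_3 = 10; b_4 = 2; b_5 = 18; b_6 = -14; b_7 = 50; b_8 = -78; b_9 = 178; b_{10} = -334; b_{11} = 690; b_{12} = -1358.
(Characteristic roots are 1 and -2.)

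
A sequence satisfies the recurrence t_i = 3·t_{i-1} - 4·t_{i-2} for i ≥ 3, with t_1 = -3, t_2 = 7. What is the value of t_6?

Applying the relation repeatedly:
t_3 = 33;  t_4 = 71;  t_5 = 81;  t_6 = -41.

-41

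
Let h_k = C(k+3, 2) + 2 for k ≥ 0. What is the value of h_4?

23

C(7, 2) = 21, so h_4 = 23.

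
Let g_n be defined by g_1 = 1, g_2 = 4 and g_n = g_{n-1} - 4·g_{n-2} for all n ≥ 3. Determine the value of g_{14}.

Applying the relation repeatedly:
g_3 = 0; g_4 = -16; g_5 = -16; …; g_{11} = 1904; g_{12} = 2736; g_{13} = -4880; g_{14} = -15824.

-15824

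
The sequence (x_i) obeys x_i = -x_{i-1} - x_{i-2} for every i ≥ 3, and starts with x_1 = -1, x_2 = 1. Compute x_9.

0

Applying the relation repeatedly:
x_3 = 0; x_4 = -1; x_5 = 1; x_6 = 0; x_7 = -1; x_8 = 1; x_9 = 0.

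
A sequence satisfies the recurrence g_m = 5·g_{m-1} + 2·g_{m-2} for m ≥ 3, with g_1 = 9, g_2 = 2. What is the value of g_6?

Compute successive terms:
g_3 = 28, g_4 = 144, g_5 = 776, g_6 = 4168.

4168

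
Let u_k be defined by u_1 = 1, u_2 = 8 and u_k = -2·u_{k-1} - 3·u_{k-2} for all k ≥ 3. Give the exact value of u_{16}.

24386

u_3 = -19, u_4 = 14, u_5 = 29, …, u_{13} = 4469, u_{14} = -2428, u_{15} = -8551, u_{16} = 24386.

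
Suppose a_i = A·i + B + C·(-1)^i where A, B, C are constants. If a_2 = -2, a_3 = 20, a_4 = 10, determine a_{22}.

118

Write the equations: 2A + B + C = -2; 3A + B - C = 20; 4A + B + C = 10.
Subtracting the first from the second: A - 2C = 22.
Subtracting the second from the third: A + 2C = -10.
Solving: C = -8, A = 6, then B = -6.
Therefore a_{22} = 132 + (-6) + (-8)·1 = 118.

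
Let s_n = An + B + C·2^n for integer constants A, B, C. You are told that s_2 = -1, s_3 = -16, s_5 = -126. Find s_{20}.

Plug in n = 2, 3, 5: 2A + B + 4C = -1; 3A + B + 8C = -16; 5A + B + 32C = -126.
Subtracting the first from the second: A + 4C = -15.
Subtracting the second from the third: 2A + 24C = -110.
Solving: C = -5, A = 5, then B = 9.
Therefore s_{20} = 100 + 9 + (-5)·1048576 = -5242771.

-5242771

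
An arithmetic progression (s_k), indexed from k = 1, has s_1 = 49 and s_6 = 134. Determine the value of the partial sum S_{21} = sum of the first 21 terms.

Common difference d = (134 - 49) / (6 - 1) = 17.
s_k = 49 + (k - 1)·17.
s_{21} = 389; S = 21·(49 + 389)/2 = 4599.

4599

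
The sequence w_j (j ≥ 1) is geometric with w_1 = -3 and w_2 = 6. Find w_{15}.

-49152

Common ratio r = -2.
w_j = (-3)·(-2)^(j-1).
w_{15} = (-3)·(-2)^14 = -49152.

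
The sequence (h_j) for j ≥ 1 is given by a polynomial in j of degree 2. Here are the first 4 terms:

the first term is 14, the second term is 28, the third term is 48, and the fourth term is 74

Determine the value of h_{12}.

1st diffs: 14, 20, 26.
2nd diffs: 6, 6 (constant).
So h_j = 3j^2 + 5j + 6.
Evaluating at j = 12 gives h_{12} = 498.

498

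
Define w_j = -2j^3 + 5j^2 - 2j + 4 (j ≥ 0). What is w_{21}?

-16355

w_{21} = -2·21^3 + 5·21^2 - 2·21 + 4 = -16355.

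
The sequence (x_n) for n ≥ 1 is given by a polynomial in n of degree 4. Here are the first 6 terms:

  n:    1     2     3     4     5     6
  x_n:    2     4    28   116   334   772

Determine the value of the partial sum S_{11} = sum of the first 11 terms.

28710

1st diffs: 2, 24, 88, 218, 438.
2nd diffs: 22, 64, 130, 220.
3rd diffs: 42, 66, 90.
4th diffs: 24, 24 (constant).
So x_n = n^4 - 3n^3 + 4n^2 - 4n + 4.
Continuing: …, 1544, 2788, 4666, 7364, …, x_{11} = 11092.
Summing n = 1..11 (11 terms) gives 28710.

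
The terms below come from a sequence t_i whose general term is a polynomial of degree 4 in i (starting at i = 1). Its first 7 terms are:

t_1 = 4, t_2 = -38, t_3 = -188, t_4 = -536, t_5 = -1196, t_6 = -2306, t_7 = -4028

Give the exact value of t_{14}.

-51866

1st diffs: -42, -150, -348, -660, -1110, -1722.
2nd diffs: -108, -198, -312, -450, -612.
3rd diffs: -90, -114, -138, -162.
4th diffs: -24, -24, -24 (constant).
Newton forward-difference form: t_i = 4 + (-42)·C(i-1,1) + (-108)·C(i-1,2) + (-90)·C(i-1,3) + (-24)·C(i-1,4).
At i = 14: i-1 = 13, so t_{14} = 4 - 546 - 8424 - 25740 - 17160 = -51866.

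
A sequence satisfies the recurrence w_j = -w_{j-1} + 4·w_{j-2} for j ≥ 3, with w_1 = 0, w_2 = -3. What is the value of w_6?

Iterate the recurrence:
w_3 = 3, w_4 = -15, w_5 = 27, w_6 = -87.

-87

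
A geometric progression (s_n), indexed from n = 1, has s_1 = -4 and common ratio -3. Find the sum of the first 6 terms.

728

s_n = (-4)·(-3)^(n-1).
S = (-4)·((-3)^6 - 1)/(-3 - 1) = (-4)·(729 - 1)/(-4) = 728.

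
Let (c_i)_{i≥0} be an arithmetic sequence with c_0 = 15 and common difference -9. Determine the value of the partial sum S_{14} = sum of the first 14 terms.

c_i = 15 + (i - 0)·(-9).
c_{13} = -102; S = 14·(15 + (-102))/2 = -609.

-609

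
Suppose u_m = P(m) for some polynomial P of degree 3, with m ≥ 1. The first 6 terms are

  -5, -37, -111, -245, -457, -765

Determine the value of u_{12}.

-5637

1st diffs: -32, -74, -134, -212, -308.
2nd diffs: -42, -60, -78, -96.
3rd diffs: -18, -18, -18 (constant).
Newton forward-difference form: u_m = -5 + (-32)·C(m-1,1) + (-42)·C(m-1,2) + (-18)·C(m-1,3).
At m = 12: m-1 = 11, so u_{12} = -5 - 352 - 2310 - 2970 = -5637.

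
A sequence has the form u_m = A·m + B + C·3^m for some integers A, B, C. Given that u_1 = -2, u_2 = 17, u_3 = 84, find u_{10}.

236137

At m = 1, 2, 3: A + B + 3C = -2; 2A + B + 9C = 17; 3A + B + 27C = 84.
Subtracting the first from the second: A + 6C = 19.
Subtracting the second from the third: A + 18C = 67.
Solving: C = 4, A = -5, then B = -9.
So u_m = -5·m + (-9) + 4·3^m; at m=10 this is 236137.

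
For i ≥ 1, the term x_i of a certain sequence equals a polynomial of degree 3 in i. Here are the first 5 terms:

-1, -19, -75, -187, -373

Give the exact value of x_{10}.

-3043

1st diffs: -18, -56, -112, -186.
2nd diffs: -38, -56, -74.
3rd diffs: -18, -18 (constant).
So x_i = -3i^3 - i^2 + 6i - 3.
Evaluating at i = 10 gives x_{10} = -3043.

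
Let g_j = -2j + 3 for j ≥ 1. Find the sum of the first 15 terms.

Over j = 1..15: Σj = 120.
Total = (-2)·120 + (3)·15 = -195.

-195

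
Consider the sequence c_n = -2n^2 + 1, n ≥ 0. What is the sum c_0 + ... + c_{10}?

-759

Over n = 0..10: Σn = 55, Σn² = 385.
Total = (-2)·385 + (1)·11 = -759.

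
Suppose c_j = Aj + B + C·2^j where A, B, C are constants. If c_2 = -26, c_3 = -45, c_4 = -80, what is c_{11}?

Plug in j = 2, 3, 4: 2A + B + 4C = -26; 3A + B + 8C = -45; 4A + B + 16C = -80.
Subtracting the first from the second: A + 4C = -19.
Subtracting the second from the third: A + 8C = -35.
Solving: C = -4, A = -3, then B = -4.
Therefore c_{11} = -33 + (-4) + (-4)·2048 = -8229.

-8229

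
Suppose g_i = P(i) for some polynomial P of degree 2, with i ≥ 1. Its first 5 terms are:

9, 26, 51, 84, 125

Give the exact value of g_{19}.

1539

1st diffs: 17, 25, 33, 41.
2nd diffs: 8, 8, 8 (constant).
So g_i = 4i^2 + 5i.
Evaluating at i = 19 gives g_{19} = 1539.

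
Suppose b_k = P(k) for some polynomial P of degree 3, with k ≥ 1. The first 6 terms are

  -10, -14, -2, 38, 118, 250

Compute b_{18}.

1st diffs: -4, 12, 40, 80, 132.
2nd diffs: 16, 28, 40, 52.
3rd diffs: 12, 12, 12 (constant).
Newton forward-difference form: b_k = -10 + (-4)·C(k-1,1) + 16·C(k-1,2) + 12·C(k-1,3).
At k = 18: k-1 = 17, so b_{18} = -10 - 68 + 2176 + 8160 = 10258.

10258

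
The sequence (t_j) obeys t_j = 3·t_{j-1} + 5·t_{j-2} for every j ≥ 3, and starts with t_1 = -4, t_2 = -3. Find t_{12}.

Step forward from the initial values:
t_3 = -29;  t_4 = -102;  t_5 = -451;  t_6 = -1863;  t_7 = -7844;  t_8 = -32847;  t_9 = -137761;  t_{10} = -577518;  t_{11} = -2421359;  t_{12} = -10151667.

-10151667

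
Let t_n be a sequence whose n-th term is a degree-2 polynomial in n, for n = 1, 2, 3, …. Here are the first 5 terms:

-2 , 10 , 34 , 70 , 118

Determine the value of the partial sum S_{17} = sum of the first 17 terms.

1st diffs: 12, 24, 36, 48.
2nd diffs: 12, 12, 12 (constant).
Newton forward-difference form: t_n = -2 + 12·C(n-1,1) + 12·C(n-1,2).
Continuing: …, 178, 250, 334, 430, …, t_{17} = 1630.
Summing n = 1..17 (17 terms) gives 9758.

9758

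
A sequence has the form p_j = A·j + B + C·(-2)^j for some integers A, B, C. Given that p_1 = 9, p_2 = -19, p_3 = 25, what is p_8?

Plug in j = 1, 2, 3: A + B - 2C = 9; 2A + B + 4C = -19; 3A + B - 8C = 25.
Subtracting the first from the second: A + 6C = -28.
Subtracting the second from the third: A - 12C = 44.
Solving: C = -4, A = -4, then B = 5.
Hence p_8 = -4·8 + 5 + (-4)·256 = -1051.

-1051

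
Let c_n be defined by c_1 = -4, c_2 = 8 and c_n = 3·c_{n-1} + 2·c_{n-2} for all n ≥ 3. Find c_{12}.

1632160

Compute successive terms:
c_3 = 16;  c_4 = 64;  c_5 = 224;  c_6 = 800;  c_7 = 2848;  c_8 = 10144;  c_9 = 36128;  c_{10} = 128672;  c_{11} = 458272;  c_{12} = 1632160.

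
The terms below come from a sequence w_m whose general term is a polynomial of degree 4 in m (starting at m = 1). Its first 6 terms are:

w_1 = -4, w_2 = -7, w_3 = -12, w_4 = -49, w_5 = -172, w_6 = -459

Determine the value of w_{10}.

-5647

1st diffs: -3, -5, -37, -123, -287.
2nd diffs: -2, -32, -86, -164.
3rd diffs: -30, -54, -78.
4th diffs: -24, -24 (constant).
So w_m = -m^4 + 5m^3 - 6m^2 - 5m + 3.
Evaluating at m = 10 gives w_{10} = -5647.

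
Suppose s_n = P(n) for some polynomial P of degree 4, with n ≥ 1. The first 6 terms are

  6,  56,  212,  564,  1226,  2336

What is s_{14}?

51824

1st diffs: 50, 156, 352, 662, 1110.
2nd diffs: 106, 196, 310, 448.
3rd diffs: 90, 114, 138.
4th diffs: 24, 24 (constant).
Newton forward-difference form: s_n = 6 + 50·C(n-1,1) + 106·C(n-1,2) + 90·C(n-1,3) + 24·C(n-1,4).
At n = 14: n-1 = 13, so s_{14} = 6 + 650 + 8268 + 25740 + 17160 = 51824.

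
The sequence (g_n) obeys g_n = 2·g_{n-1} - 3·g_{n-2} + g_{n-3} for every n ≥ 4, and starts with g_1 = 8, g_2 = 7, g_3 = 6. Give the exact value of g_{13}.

Compute successive terms:
g_4 = -1;  g_5 = -13;  g_6 = -17;  g_7 = 4;  g_8 = 46;  g_9 = 63;  g_{10} = -8;  g_{11} = -159;  g_{12} = -231;  g_{13} = 7.

7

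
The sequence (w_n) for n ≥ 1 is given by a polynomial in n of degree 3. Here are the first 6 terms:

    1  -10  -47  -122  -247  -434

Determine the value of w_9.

-1487

1st diffs: -11, -37, -75, -125, -187.
2nd diffs: -26, -38, -50, -62.
3rd diffs: -12, -12, -12 (constant).
So w_n = -2n^3 - n^2 + 6n - 2.
Evaluating at n = 9 gives w_9 = -1487.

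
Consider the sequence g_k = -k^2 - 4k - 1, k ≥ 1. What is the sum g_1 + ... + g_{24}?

-6124

Over k = 1..24: Σk = 300, Σk² = 4900.
Total = (-1)·4900 + (-4)·300 + (-1)·24 = -6124.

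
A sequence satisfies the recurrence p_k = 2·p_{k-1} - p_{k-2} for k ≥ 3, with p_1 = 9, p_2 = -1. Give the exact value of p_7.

-51

Step forward from the initial values:
p_3 = -11;  p_4 = -21;  p_5 = -31;  p_6 = -41;  p_7 = -51.
(Characteristic roots are 1 and 1.)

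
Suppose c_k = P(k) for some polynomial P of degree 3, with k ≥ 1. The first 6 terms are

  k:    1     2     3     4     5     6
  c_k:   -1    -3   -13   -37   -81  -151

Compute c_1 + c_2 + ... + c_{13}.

-6747

1st diffs: -2, -10, -24, -44, -70.
2nd diffs: -8, -14, -20, -26.
3rd diffs: -6, -6, -6 (constant).
Newton forward-difference form: c_k = -1 + (-2)·C(k-1,1) + (-8)·C(k-1,2) + (-6)·C(k-1,3).
Continuing: …, -253, -393, -577, -811, …, c_{13} = -1873.
Summing k = 1..13 (13 terms) gives -6747.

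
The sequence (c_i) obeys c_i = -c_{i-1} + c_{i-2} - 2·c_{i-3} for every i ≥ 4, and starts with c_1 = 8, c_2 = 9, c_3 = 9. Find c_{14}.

Step forward from the initial values:
c_4 = -16;  c_5 = 7;  c_6 = -41;  …;  c_{11} = 1159;  c_{12} = -2345;  c_{13} = 4688;  c_{14} = -9351.

-9351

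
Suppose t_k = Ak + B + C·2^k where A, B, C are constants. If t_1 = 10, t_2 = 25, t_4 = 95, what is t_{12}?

20535

Plug in k = 1, 2, 4: A + B + 2C = 10; 2A + B + 4C = 25; 4A + B + 16C = 95.
Subtracting the first from the second: A + 2C = 15.
Subtracting the second from the third: 2A + 12C = 70.
Solving: C = 5, A = 5, then B = -5.
So t_k = 5·k + (-5) + 5·2^k; at k=12 this is 20535.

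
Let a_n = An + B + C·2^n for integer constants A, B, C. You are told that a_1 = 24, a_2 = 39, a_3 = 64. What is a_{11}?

10304

Plug in n = 1, 2, 3: A + B + 2C = 24; 2A + B + 4C = 39; 3A + B + 8C = 64.
Subtracting the first from the second: A + 2C = 15.
Subtracting the second from the third: A + 4C = 25.
Solving: C = 5, A = 5, then B = 9.
So a_n = 5·n + 9 + 5·2^n; at n=11 this is 10304.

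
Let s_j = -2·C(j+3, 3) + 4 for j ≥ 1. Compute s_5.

-108

C(8, 3) = 56, so s_5 = -108.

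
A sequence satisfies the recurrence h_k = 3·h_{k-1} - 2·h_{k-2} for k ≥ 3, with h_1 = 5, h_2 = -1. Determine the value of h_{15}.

-98293

Applying the relation repeatedly:
h_3 = -13  h_4 = -37  h_5 = -85  …  h_{12} = -12277  h_{13} = -24565  h_{14} = -49141  h_{15} = -98293.
(Characteristic roots are 2 and 1.)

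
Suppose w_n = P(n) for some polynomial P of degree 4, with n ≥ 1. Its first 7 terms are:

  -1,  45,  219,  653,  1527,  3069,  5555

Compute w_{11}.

1st diffs: 46, 174, 434, 874, 1542, 2486.
2nd diffs: 128, 260, 440, 668, 944.
3rd diffs: 132, 180, 228, 276.
4th diffs: 48, 48, 48 (constant).
So w_n = 2n^4 + 2n^3 + 2n^2 - 4n - 3.
Evaluating at n = 11 gives w_{11} = 32139.

32139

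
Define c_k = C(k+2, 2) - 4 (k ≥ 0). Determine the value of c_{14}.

C(16, 2) = 120, so c_{14} = 116.

116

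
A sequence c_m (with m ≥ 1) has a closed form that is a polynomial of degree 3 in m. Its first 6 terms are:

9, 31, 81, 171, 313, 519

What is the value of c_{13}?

1st diffs: 22, 50, 90, 142, 206.
2nd diffs: 28, 40, 52, 64.
3rd diffs: 12, 12, 12 (constant).
Newton forward-difference form: c_m = 9 + 22·C(m-1,1) + 28·C(m-1,2) + 12·C(m-1,3).
At m = 13: m-1 = 12, so c_{13} = 9 + 264 + 1848 + 2640 = 4761.

4761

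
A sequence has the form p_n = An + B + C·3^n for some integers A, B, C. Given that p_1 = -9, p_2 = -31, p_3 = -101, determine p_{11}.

-708565

At n = 1, 2, 3: A + B + 3C = -9; 2A + B + 9C = -31; 3A + B + 27C = -101.
Subtracting the first from the second: A + 6C = -22.
Subtracting the second from the third: A + 18C = -70.
Solving: C = -4, A = 2, then B = 1.
So p_n = 2·n + 1 + (-4)·3^n; at n=11 this is -708565.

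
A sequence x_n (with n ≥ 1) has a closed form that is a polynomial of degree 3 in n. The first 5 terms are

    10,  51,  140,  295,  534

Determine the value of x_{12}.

6071

1st diffs: 41, 89, 155, 239.
2nd diffs: 48, 66, 84.
3rd diffs: 18, 18 (constant).
So x_n = 3n^3 + 6n^2 + 2n - 1.
Evaluating at n = 12 gives x_{12} = 6071.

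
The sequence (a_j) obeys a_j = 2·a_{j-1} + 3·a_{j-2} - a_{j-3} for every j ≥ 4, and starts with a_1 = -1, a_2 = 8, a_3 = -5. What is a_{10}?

3713

Applying the relation repeatedly:
a_4 = 15; a_5 = 7; a_6 = 64; a_7 = 134; a_8 = 453; a_9 = 1244; a_{10} = 3713.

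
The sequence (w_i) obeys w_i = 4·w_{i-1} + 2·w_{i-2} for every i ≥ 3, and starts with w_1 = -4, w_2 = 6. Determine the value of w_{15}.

Iterate the recurrence:
w_3 = 16, w_4 = 76, w_5 = 336, …, w_{12} = 11608256, w_{13} = 51650816, w_{14} = 229819776, w_{15} = 1022580736.

1022580736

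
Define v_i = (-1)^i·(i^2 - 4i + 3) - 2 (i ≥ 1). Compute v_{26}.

573

(-1)^26 = 1; i^2 - 4i + 3 at i=26 is 575; so v_{26} = 573.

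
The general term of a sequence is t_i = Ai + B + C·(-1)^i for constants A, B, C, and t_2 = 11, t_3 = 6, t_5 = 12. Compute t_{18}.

59

Write the equations: 2A + B + C = 11; 3A + B - C = 6; 5A + B - C = 12.
Subtracting the first from the second: A - 2C = -5.
Subtracting the second from the third: 2A = 6.
Solving: C = 4, A = 3, then B = 1.
Hence t_{18} = 3·18 + 1 + 4·1 = 59.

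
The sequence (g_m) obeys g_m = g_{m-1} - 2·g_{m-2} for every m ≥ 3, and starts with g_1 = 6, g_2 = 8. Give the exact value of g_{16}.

Step forward from the initial values:
g_3 = -4;  g_4 = -20;  g_5 = -12;  …;  g_{13} = 84;  g_{14} = -548;  g_{15} = -716;  g_{16} = 380.

380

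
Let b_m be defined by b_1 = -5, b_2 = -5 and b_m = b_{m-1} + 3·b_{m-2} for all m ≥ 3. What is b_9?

-2540

Applying the relation repeatedly:
b_3 = -20  b_4 = -35  b_5 = -95  b_6 = -200  b_7 = -485  b_8 = -1085  b_9 = -2540.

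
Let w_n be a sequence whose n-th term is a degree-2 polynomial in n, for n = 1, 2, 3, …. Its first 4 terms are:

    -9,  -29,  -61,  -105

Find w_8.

-401

1st diffs: -20, -32, -44.
2nd diffs: -12, -12 (constant).
So w_n = -6n^2 - 2n - 1.
Evaluating at n = 8 gives w_8 = -401.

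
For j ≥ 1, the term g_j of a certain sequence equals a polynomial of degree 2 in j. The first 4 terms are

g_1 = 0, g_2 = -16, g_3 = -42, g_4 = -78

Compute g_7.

1st diffs: -16, -26, -36.
2nd diffs: -10, -10 (constant).
Newton forward-difference form: g_j = (-16)·C(j-1,1) + (-10)·C(j-1,2).
At j = 7: j-1 = 6, so g_7 = -96 - 150 = -246.

-246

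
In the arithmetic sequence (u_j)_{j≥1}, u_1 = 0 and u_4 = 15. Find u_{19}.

90

Common difference d = (15 - 0) / (4 - 1) = 5.
u_j = 0 + (j - 1)·5.
u_{19} = 0 + 18·5 = 90.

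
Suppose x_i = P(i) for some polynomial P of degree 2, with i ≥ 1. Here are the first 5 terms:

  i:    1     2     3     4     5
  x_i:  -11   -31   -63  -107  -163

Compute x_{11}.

-751

1st diffs: -20, -32, -44, -56.
2nd diffs: -12, -12, -12 (constant).
So x_i = -6i^2 - 2i - 3.
Evaluating at i = 11 gives x_{11} = -751.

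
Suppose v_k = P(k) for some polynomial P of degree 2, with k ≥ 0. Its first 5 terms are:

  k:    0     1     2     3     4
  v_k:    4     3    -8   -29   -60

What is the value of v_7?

1st diffs: -1, -11, -21, -31.
2nd diffs: -10, -10, -10 (constant).
So v_k = -5k^2 + 4k + 4.
Evaluating at k = 7 gives v_7 = -213.

-213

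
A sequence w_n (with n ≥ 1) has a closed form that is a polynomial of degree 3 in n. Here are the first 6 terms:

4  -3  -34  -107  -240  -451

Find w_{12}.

1st diffs: -7, -31, -73, -133, -211.
2nd diffs: -24, -42, -60, -78.
3rd diffs: -18, -18, -18 (constant).
Newton forward-difference form: w_n = 4 + (-7)·C(n-1,1) + (-24)·C(n-1,2) + (-18)·C(n-1,3).
At n = 12: n-1 = 11, so w_{12} = 4 - 77 - 1320 - 2970 = -4363.

-4363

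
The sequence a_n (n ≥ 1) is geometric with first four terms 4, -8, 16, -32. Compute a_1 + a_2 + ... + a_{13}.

Common ratio r = -2.
a_n = 4·(-2)^(n-1).
S = 4·((-2)^13 - 1)/(-2 - 1) = 4·(-8192 - 1)/(-3) = 10924.

10924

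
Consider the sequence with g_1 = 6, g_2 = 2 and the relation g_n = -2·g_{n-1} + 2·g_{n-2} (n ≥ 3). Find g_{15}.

891392

Iterate the recurrence:
g_3 = 8, g_4 = -12, g_5 = 40, …, g_{12} = -43712, g_{13} = 119424, g_{14} = -326272, g_{15} = 891392.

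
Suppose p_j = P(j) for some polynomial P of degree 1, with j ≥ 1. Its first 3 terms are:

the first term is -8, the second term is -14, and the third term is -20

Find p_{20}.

-122

1st diffs: -6, -6 (constant).
So p_j = -6j - 2.
Evaluating at j = 20 gives p_{20} = -122.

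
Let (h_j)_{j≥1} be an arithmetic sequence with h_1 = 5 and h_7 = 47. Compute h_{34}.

236

Common difference d = (47 - 5) / (7 - 1) = 7.
h_j = 5 + (j - 1)·7.
h_{34} = 5 + 33·7 = 236.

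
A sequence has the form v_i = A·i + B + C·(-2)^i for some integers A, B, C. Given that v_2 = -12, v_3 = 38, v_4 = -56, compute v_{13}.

At i = 2, 3, 4: 2A + B + 4C = -12; 3A + B - 8C = 38; 4A + B + 16C = -56.
Subtracting the first from the second: A - 12C = 50.
Subtracting the second from the third: A + 24C = -94.
Solving: C = -4, A = 2, then B = 0.
So v_i = 2·i + 0 + (-4)·(-2)^i; at i=13 this is 32794.

32794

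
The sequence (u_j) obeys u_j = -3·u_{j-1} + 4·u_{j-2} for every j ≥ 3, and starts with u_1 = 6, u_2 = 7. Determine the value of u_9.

-13101

Applying the relation repeatedly:
u_3 = 3  u_4 = 19  u_5 = -45  u_6 = 211  u_7 = -813  u_8 = 3283  u_9 = -13101.
(Characteristic roots are 1 and -4.)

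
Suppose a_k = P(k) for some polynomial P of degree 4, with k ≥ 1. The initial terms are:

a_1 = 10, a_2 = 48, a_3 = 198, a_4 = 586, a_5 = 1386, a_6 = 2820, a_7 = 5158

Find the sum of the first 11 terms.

1st diffs: 38, 150, 388, 800, 1434, 2338.
2nd diffs: 112, 238, 412, 634, 904.
3rd diffs: 126, 174, 222, 270.
4th diffs: 48, 48, 48 (constant).
So a_k = 2k^4 + k^3 + k + 6.
Continuing: 8718, 13866, 21016, 30630.
Summing k = 1..11 (11 terms) gives 84436.

84436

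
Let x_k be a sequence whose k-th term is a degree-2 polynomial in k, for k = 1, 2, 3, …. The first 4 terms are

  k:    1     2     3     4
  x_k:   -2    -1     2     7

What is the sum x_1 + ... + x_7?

77

1st diffs: 1, 3, 5.
2nd diffs: 2, 2 (constant).
Newton forward-difference form: x_k = -2 + 1·C(k-1,1) + 2·C(k-1,2).
Continuing: 14, 23, 34.
Summing k = 1..7 (7 terms) gives 77.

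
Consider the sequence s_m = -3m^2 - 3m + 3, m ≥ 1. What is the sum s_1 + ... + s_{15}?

Over m = 1..15: Σm = 120, Σm² = 1240.
Total = (-3)·1240 + (-3)·120 + (3)·15 = -4035.

-4035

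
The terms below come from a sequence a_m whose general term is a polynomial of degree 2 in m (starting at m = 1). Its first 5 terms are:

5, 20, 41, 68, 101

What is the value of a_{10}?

356

1st diffs: 15, 21, 27, 33.
2nd diffs: 6, 6, 6 (constant).
Newton forward-difference form: a_m = 5 + 15·C(m-1,1) + 6·C(m-1,2).
At m = 10: m-1 = 9, so a_{10} = 5 + 135 + 216 = 356.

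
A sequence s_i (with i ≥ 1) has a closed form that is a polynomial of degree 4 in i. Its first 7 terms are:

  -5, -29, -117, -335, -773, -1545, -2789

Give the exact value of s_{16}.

1st diffs: -24, -88, -218, -438, -772, -1244.
2nd diffs: -64, -130, -220, -334, -472.
3rd diffs: -66, -90, -114, -138.
4th diffs: -24, -24, -24 (constant).
Newton forward-difference form: s_i = -5 + (-24)·C(i-1,1) + (-64)·C(i-1,2) + (-66)·C(i-1,3) + (-24)·C(i-1,4).
At i = 16: i-1 = 15, so s_{16} = -5 - 360 - 6720 - 30030 - 32760 = -69875.

-69875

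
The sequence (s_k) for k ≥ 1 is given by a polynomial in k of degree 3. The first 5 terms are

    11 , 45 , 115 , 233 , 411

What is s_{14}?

1st diffs: 34, 70, 118, 178.
2nd diffs: 36, 48, 60.
3rd diffs: 12, 12 (constant).
Newton forward-difference form: s_k = 11 + 34·C(k-1,1) + 36·C(k-1,2) + 12·C(k-1,3).
At k = 14: k-1 = 13, so s_{14} = 11 + 442 + 2808 + 3432 = 6693.

6693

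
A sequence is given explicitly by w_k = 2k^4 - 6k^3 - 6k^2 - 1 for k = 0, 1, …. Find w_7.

2449

w_7 = 2·7^4 - 6·7^3 - 6·7^2 - 1 = 2449.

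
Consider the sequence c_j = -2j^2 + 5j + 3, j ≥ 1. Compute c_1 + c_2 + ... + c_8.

-204

Over j = 1..8: Σj = 36, Σj² = 204.
Total = (-2)·204 + (5)·36 + (3)·8 = -204.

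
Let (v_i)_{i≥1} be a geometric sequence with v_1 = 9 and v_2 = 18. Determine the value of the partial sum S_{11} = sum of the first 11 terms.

Common ratio r = 2.
v_i = 9·2^(i-1).
S = 9·(2^11 - 1)/(2 - 1) = 9·(2048 - 1)/(1) = 18423.

18423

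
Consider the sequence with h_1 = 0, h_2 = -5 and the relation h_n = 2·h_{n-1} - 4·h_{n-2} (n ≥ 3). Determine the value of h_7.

Iterate the recurrence:
h_3 = -10  h_4 = 0  h_5 = 40  h_6 = 80  h_7 = 0.

0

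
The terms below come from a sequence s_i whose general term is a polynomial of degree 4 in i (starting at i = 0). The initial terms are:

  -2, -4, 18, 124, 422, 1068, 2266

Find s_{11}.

1st diffs: -2, 22, 106, 298, 646, 1198.
2nd diffs: 24, 84, 192, 348, 552.
3rd diffs: 60, 108, 156, 204.
4th diffs: 48, 48, 48 (constant).
So s_i = 2i^4 - 2i^3 + 4i^2 - 6i - 2.
Evaluating at i = 11 gives s_{11} = 27036.

27036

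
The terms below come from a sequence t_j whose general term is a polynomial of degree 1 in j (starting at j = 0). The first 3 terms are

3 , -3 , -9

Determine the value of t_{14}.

1st diffs: -6, -6 (constant).
So t_j = -6j + 3.
Evaluating at j = 14 gives t_{14} = -81.

-81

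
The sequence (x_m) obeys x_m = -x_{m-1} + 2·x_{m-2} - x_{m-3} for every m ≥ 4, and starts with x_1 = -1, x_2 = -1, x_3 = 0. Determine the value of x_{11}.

189

Step forward from the initial values:
x_4 = -1  x_5 = 2  x_6 = -4  x_7 = 9  x_8 = -19  x_9 = 41  x_{10} = -88  x_{11} = 189.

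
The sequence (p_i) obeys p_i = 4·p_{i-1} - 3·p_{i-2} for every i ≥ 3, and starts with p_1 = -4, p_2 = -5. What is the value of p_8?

Iterate the recurrence:
p_3 = -8; p_4 = -17; p_5 = -44; p_6 = -125; p_7 = -368; p_8 = -1097.
(Characteristic roots are 3 and 1.)

-1097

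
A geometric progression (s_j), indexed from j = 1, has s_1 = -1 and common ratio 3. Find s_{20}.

-1162261467

s_j = (-1)·3^(j-1).
s_{20} = (-1)·3^19 = -1162261467.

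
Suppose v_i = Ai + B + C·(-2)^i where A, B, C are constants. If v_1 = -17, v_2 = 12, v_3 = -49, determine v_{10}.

5104

At i = 1, 2, 3: A + B - 2C = -17; 2A + B + 4C = 12; 3A + B - 8C = -49.
Subtracting the first from the second: A + 6C = 29.
Subtracting the second from the third: A - 12C = -61.
Solving: C = 5, A = -1, then B = -6.
So v_i = -1·i + (-6) + 5·(-2)^i; at i=10 this is 5104.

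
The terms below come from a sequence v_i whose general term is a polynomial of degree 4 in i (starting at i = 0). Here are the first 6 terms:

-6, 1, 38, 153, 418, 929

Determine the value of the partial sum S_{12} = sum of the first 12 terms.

1st diffs: 7, 37, 115, 265, 511.
2nd diffs: 30, 78, 150, 246.
3rd diffs: 48, 72, 96.
4th diffs: 24, 24 (constant).
Newton forward-difference form: v_i = -6 + 7·C(i,1) + 30·C(i,2) + 48·C(i,3) + 24·C(i,4).
Continuing: …, 1806, 3193, 5258, 8193, …, v_{11} = 17561.
Summing i = 0..11 (12 terms) gives 49758.

49758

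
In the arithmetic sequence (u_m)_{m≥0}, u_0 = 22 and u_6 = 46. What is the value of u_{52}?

Common difference d = (46 - 22) / (6 - 0) = 4.
u_m = 22 + (m - 0)·4.
u_{52} = 22 + 52·4 = 230.

230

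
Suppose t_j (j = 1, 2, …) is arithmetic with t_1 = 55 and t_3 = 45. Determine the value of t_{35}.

Common difference d = (45 - 55) / (3 - 1) = -5.
t_j = 55 + (j - 1)·(-5).
t_{35} = 55 + 34·(-5) = -115.

-115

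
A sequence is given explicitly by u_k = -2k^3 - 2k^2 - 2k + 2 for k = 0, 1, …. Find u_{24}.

u_{24} = -2·24^3 - 2·24^2 - 2·24 + 2 = -28846.

-28846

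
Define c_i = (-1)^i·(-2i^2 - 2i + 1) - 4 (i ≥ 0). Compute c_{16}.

-547

(-1)^16 = 1; -2i^2 - 2i + 1 at i=16 is -543; so c_{16} = -547.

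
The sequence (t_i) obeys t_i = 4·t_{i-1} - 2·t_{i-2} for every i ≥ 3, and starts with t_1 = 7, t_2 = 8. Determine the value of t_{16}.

Applying the relation repeatedly:
t_3 = 18; t_4 = 56; t_5 = 188; …; t_{13} = 3459008; t_{14} = 11809792; t_{15} = 40321152; t_{16} = 137665024.

137665024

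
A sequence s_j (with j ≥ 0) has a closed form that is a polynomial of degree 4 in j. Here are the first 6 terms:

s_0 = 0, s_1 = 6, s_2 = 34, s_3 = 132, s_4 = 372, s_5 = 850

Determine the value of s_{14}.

43582

1st diffs: 6, 28, 98, 240, 478.
2nd diffs: 22, 70, 142, 238.
3rd diffs: 48, 72, 96.
4th diffs: 24, 24 (constant).
Newton forward-difference form: s_j = 6·C(j,1) + 22·C(j,2) + 48·C(j,3) + 24·C(j,4).
At j = 14: j = 14, so s_{14} = 84 + 2002 + 17472 + 24024 = 43582.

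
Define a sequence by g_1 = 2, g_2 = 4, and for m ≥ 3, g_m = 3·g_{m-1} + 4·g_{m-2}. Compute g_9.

g_3 = 20  g_4 = 76  g_5 = 308  g_6 = 1228  g_7 = 4916  g_8 = 19660  g_9 = 78644.
(Characteristic roots are 4 and -1.)

78644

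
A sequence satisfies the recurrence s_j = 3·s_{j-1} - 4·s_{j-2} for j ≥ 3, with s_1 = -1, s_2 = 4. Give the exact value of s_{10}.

-32

Iterate the recurrence:
s_3 = 16;  s_4 = 32;  s_5 = 32;  s_6 = -32;  s_7 = -224;  s_8 = -544;  s_9 = -736;  s_{10} = -32.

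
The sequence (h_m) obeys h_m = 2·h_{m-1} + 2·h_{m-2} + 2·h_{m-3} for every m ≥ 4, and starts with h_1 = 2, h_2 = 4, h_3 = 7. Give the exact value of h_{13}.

388640

Iterate the recurrence:
h_4 = 26  h_5 = 74  h_6 = 214  h_7 = 628  h_8 = 1832  h_9 = 5348  h_{10} = 15616  h_{11} = 45592  h_{12} = 133112  h_{13} = 388640.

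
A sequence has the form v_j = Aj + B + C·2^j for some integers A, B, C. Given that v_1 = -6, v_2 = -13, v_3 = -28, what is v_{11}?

-8180

Write the equations: A + B + 2C = -6; 2A + B + 4C = -13; 3A + B + 8C = -28.
Subtracting the first from the second: A + 2C = -7.
Subtracting the second from the third: A + 4C = -15.
Solving: C = -4, A = 1, then B = 1.
Hence v_{11} = 1·11 + 1 + (-4)·2048 = -8180.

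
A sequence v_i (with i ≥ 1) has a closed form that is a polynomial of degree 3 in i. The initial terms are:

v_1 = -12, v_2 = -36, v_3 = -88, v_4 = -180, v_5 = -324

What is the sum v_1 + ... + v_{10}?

1st diffs: -24, -52, -92, -144.
2nd diffs: -28, -40, -52.
3rd diffs: -12, -12 (constant).
So v_i = -2i^3 - 2i^2 - 4i - 4.
Continuing: …, -532, -816, -1188, -1660, …, v_{10} = -2244.
Summing i = 1..10 (10 terms) gives -7080.

-7080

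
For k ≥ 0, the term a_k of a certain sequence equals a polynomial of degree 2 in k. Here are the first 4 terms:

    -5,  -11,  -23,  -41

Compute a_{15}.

-725

1st diffs: -6, -12, -18.
2nd diffs: -6, -6 (constant).
So a_k = -3k^2 - 3k - 5.
Evaluating at k = 15 gives a_{15} = -725.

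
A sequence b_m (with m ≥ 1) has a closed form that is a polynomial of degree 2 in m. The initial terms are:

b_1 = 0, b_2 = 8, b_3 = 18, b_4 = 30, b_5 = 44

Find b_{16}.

1st diffs: 8, 10, 12, 14.
2nd diffs: 2, 2, 2 (constant).
Newton forward-difference form: b_m = 8·C(m-1,1) + 2·C(m-1,2).
At m = 16: m-1 = 15, so b_{16} = 120 + 210 = 330.

330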